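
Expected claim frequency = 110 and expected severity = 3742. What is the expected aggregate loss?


E[S] = E[N] * E[X]
= 110 * 3742
= 411620


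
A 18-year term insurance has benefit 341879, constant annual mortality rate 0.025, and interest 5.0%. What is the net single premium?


NSP = benefit * sum_{k=0}^{n-1} k_p_x * q * v^(k+1)
With constant q=0.025, v=0.952381
Sum = 0.245521
NSP = 341879 * 0.245521
= 83938.5481


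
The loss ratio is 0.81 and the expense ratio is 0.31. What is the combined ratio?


Combined ratio = loss ratio + expense ratio
= 0.81 + 0.31
= 1.12


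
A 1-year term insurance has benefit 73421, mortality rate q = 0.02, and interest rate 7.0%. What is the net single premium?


NSP = benefit * q * v
v = 1/(1+i) = 0.934579
NSP = 73421 * 0.02 * 0.934579
= 1372.3551


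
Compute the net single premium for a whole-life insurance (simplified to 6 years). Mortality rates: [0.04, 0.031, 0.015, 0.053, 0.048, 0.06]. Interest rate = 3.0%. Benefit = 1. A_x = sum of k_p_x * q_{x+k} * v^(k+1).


v = 0.970874
Year 0: k_p_x=1.0, q=0.04, term=0.038835
Year 1: k_p_x=0.96, q=0.031, term=0.028052
Year 2: k_p_x=0.93024, q=0.015, term=0.01277
Year 3: k_p_x=0.916286, q=0.053, term=0.043148
Year 4: k_p_x=0.867723, q=0.048, term=0.035928
Year 5: k_p_x=0.826073, q=0.06, term=0.041509
A_x = 0.2002


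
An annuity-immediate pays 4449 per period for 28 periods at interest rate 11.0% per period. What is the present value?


PV = PMT * (1 - (1+i)^(-n)) / i
= 4449 * (1 - (1+0.11)^(-28)) / 0.11
= 4449 * (1 - 0.053822) / 0.11
= 4449 * 8.601622
= 38268.6155


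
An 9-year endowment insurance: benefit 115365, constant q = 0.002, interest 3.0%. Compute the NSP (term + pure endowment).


Term component = 1782.8862
Pure endowment = 9_p_x * v^9 * benefit = 0.982143 * 0.766417 * 115365 = 86838.8212
NSP = 88621.7074


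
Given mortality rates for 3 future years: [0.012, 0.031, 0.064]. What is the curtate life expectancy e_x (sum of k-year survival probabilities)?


e_x = sum_{k=1}^{n} k_p_x
k_p_x values:
  1_p_x = 0.988
  2_p_x = 0.957372
  3_p_x = 0.8961
e_x = 2.8415


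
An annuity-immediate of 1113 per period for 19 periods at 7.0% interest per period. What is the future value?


FV = PMT * ((1+i)^n - 1) / i
= 1113 * ((1.07)^19 - 1) / 0.07
= 1113 * (3.616528 - 1) / 0.07
= 41602.7878


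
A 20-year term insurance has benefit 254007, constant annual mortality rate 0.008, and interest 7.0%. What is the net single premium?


NSP = benefit * sum_{k=0}^{n-1} k_p_x * q * v^(k+1)
With constant q=0.008, v=0.934579
Sum = 0.079993
NSP = 254007 * 0.079993
= 20318.7754


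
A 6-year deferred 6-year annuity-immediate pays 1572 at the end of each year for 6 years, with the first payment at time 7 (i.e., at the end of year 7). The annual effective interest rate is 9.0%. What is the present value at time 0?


PV at time 6 of the 6-year annuity-immediate:
a_n = 1572 * (1-(1+0.09)^(-6))/0.09 = 7051.864
Discount back 6 years to time 0:
PV = 7051.864 * (1+0.09)^(-6)
= 7051.864 * 0.596267
= 4204.7961


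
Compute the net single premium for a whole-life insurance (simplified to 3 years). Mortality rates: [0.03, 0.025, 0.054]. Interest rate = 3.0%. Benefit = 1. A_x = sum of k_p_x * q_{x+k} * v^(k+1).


v = 0.970874
Year 0: k_p_x=1.0, q=0.03, term=0.029126
Year 1: k_p_x=0.97, q=0.025, term=0.022858
Year 2: k_p_x=0.94575, q=0.054, term=0.046737
A_x = 0.0987


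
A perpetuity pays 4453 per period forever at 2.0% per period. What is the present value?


PV = PMT / i
= 4453 / 0.02
= 222650.0


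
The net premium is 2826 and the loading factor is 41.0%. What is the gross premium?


Gross = net * (1 + loading)
= 2826 * (1 + 0.41)
= 2826 * 1.41
= 3984.66


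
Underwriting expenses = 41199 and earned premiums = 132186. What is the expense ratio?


Expense ratio = expenses / premiums
= 41199 / 132186
= 0.3117


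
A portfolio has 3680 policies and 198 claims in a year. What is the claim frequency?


frequency = claims / policies
= 198 / 3680
= 0.0538


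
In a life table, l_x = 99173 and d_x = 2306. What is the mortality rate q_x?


q_x = d_x / l_x
= 2306 / 99173
= 0.0233


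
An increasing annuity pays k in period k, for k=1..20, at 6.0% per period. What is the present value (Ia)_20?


(Ia)_n = sum_{k=1}^{n} k * v^k, v = 1/(1+i)
v = 0.943396
Sum computed term by term:
(Ia)_20 = 98.7004


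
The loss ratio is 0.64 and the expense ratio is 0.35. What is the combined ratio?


Combined ratio = loss ratio + expense ratio
= 0.64 + 0.35
= 0.99


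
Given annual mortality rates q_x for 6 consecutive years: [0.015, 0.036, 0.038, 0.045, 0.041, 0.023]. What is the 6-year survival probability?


p_k = 1 - q_k for each year
Survival = product of (1 - q_k)
= 0.985 * 0.964 * 0.962 * 0.955 * 0.959 * 0.977
= 0.8173


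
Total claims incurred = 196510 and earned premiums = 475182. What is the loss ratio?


Loss ratio = claims / premiums
= 196510 / 475182
= 0.4135


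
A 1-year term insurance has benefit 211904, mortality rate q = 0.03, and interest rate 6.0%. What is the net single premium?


NSP = benefit * q * v
v = 1/(1+i) = 0.943396
NSP = 211904 * 0.03 * 0.943396
= 5997.283


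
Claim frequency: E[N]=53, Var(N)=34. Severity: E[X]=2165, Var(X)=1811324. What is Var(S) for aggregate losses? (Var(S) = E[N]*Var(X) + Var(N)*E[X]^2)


Var(S) = E[N]*Var(X) + Var(N)*E[X]^2
= 53*1811324 + 34*2165^2
= 96000172 + 159365650
= 2.5537e+08


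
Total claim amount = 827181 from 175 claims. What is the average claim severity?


severity = total / number
= 827181 / 175
= 4726.7486


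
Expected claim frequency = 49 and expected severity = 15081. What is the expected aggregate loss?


E[S] = E[N] * E[X]
= 49 * 15081
= 738969


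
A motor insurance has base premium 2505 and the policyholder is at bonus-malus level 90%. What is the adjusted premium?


adjusted = base * BM_level / 100
= 2505 * 90 / 100
= 2505 * 0.9
= 2254.5


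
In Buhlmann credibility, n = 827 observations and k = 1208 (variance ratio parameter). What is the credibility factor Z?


Z = n / (n + k)
= 827 / (827 + 1208)
= 827 / 2035
= 0.4064


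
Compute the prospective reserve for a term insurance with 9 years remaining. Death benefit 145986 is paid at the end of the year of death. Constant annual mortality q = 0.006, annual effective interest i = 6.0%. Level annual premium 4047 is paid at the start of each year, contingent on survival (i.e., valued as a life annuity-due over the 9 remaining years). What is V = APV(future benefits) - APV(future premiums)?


v = 1/(1+i) = 0.943396
APV(future benefits) per unit = sum_{k=0}^{8} k_p_x * q * v^(k+1) = 0.039937
APV(future benefits) = 145986 * 0.039937 = 5830.2508
Life annuity-due factor ä_{x:9} = sum_{k=0}^{8} k_p_x * v^k = 7.055546
APV(future premiums) = 4047 * 7.055546 = 28553.7957
V = 5830.2508 - 28553.7957
= -22723.5449


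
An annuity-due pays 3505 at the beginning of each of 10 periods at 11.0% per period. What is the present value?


PV_due = PMT * (1-(1+i)^(-n))/i * (1+i)
PV_immediate = 20641.7582
PV_due = 20641.7582 * 1.11
= 22912.3516


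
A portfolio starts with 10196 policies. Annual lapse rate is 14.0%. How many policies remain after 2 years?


remaining = initial * (1 - lapse)^years
= 10196 * (1 - 0.14)^2
= 10196 * 0.7396
= 7540.9616


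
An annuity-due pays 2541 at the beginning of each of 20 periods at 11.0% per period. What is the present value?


PV_due = PMT * (1-(1+i)^(-n))/i * (1+i)
PV_immediate = 20234.8167
PV_due = 20234.8167 * 1.11
= 22460.6466


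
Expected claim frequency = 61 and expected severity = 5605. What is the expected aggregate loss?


E[S] = E[N] * E[X]
= 61 * 5605
= 341905


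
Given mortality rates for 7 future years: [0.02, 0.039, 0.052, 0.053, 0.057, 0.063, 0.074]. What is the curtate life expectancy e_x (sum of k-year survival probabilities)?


e_x = sum_{k=1}^{n} k_p_x
k_p_x values:
  1_p_x = 0.98
  2_p_x = 0.94178
  3_p_x = 0.892807
  4_p_x = 0.845489
  5_p_x = 0.797296
  6_p_x = 0.747066
  7_p_x = 0.691783
e_x = 5.8962


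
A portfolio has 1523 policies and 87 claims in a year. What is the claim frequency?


frequency = claims / policies
= 87 / 1523
= 0.0571


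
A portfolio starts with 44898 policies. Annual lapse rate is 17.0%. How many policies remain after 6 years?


remaining = initial * (1 - lapse)^years
= 44898 * (1 - 0.17)^6
= 44898 * 0.32694
= 14678.9689


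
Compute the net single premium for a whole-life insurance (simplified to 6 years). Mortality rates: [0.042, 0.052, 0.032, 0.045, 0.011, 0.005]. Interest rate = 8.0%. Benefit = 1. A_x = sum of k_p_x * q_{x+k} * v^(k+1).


v = 0.925926
Year 0: k_p_x=1.0, q=0.042, term=0.038889
Year 1: k_p_x=0.958, q=0.052, term=0.042709
Year 2: k_p_x=0.908184, q=0.032, term=0.02307
Year 3: k_p_x=0.879122, q=0.045, term=0.029078
Year 4: k_p_x=0.839562, q=0.011, term=0.006285
Year 5: k_p_x=0.830326, q=0.005, term=0.002616
A_x = 0.1426


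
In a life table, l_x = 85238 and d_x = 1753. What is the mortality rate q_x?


q_x = d_x / l_x
= 1753 / 85238
= 0.0206


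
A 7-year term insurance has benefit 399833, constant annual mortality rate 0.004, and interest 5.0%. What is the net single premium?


NSP = benefit * sum_{k=0}^{n-1} k_p_x * q * v^(k+1)
With constant q=0.004, v=0.952381
Sum = 0.022887
NSP = 399833 * 0.022887
= 9151.1569


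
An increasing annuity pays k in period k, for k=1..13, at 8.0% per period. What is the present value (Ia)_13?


(Ia)_n = sum_{k=1}^{n} k * v^k, v = 1/(1+i)
v = 0.925926
Sum computed term by term:
(Ia)_13 = 46.9501


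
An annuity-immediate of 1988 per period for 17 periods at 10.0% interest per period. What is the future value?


FV = PMT * ((1+i)^n - 1) / i
= 1988 * ((1.1)^17 - 1) / 0.1
= 1988 * (5.05447 - 1) / 0.1
= 80602.8693


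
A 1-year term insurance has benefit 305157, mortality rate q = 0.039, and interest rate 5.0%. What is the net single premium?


NSP = benefit * q * v
v = 1/(1+i) = 0.952381
NSP = 305157 * 0.039 * 0.952381
= 11334.4029


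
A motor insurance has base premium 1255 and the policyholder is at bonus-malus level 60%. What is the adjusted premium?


adjusted = base * BM_level / 100
= 1255 * 60 / 100
= 1255 * 0.6
= 753.0


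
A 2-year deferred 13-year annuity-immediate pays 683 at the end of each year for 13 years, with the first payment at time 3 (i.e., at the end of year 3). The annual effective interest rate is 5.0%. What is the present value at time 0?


PV at time 2 of the 13-year annuity-immediate:
a_n = 683 * (1-(1+0.05)^(-13))/0.05 = 6415.8104
Discount back 2 years to time 0:
PV = 6415.8104 * (1+0.05)^(-2)
= 6415.8104 * 0.907029
= 5819.3291


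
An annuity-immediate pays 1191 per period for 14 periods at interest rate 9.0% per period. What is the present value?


PV = PMT * (1 - (1+i)^(-n)) / i
= 1191 * (1 - (1+0.09)^(-14)) / 0.09
= 1191 * (1 - 0.299246) / 0.09
= 1191 * 7.78615
= 9273.3051


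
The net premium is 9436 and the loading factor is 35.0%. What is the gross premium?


Gross = net * (1 + loading)
= 9436 * (1 + 0.35)
= 9436 * 1.35
= 12738.6


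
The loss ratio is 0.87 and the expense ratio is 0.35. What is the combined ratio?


Combined ratio = loss ratio + expense ratio
= 0.87 + 0.35
= 1.22


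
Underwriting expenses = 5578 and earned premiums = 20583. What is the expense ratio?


Expense ratio = expenses / premiums
= 5578 / 20583
= 0.271


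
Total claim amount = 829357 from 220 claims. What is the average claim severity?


severity = total / number
= 829357 / 220
= 3769.8045


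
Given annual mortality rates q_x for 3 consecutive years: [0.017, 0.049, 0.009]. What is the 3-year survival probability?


p_k = 1 - q_k for each year
Survival = product of (1 - q_k)
= 0.983 * 0.951 * 0.991
= 0.9264


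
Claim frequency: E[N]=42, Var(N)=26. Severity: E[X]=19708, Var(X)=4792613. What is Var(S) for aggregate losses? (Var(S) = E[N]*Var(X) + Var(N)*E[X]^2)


Var(S) = E[N]*Var(X) + Var(N)*E[X]^2
= 42*4792613 + 26*19708^2
= 201289746 + 10098536864
= 1.0300e+10


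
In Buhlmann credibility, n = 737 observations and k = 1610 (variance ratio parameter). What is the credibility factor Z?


Z = n / (n + k)
= 737 / (737 + 1610)
= 737 / 2347
= 0.314


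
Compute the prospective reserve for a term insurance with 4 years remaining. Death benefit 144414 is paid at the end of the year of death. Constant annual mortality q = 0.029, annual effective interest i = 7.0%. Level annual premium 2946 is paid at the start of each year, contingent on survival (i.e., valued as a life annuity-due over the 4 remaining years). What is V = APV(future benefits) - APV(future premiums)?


v = 1/(1+i) = 0.934579
APV(future benefits) per unit = sum_{k=0}^{3} k_p_x * q * v^(k+1) = 0.094272
APV(future benefits) = 144414 * 0.094272 = 13614.1901
Life annuity-due factor ä_{x:4} = sum_{k=0}^{3} k_p_x * v^k = 3.47831
APV(future premiums) = 2946 * 3.47831 = 10247.1014
V = 13614.1901 - 10247.1014
= 3367.0886


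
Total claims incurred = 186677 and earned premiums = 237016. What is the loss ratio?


Loss ratio = claims / premiums
= 186677 / 237016
= 0.7876


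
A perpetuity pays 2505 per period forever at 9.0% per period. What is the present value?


PV = PMT / i
= 2505 / 0.09
= 27833.3333


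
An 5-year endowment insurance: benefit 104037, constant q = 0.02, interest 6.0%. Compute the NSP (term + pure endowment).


Term component = 8440.9847
Pure endowment = 5_p_x * v^5 * benefit = 0.903921 * 0.747258 * 104037 = 70273.0612
NSP = 78714.0459


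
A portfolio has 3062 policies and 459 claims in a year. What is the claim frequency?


frequency = claims / policies
= 459 / 3062
= 0.1499


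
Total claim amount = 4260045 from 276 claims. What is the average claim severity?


severity = total / number
= 4260045 / 276
= 15434.9457


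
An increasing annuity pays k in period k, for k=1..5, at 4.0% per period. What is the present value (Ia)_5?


(Ia)_n = sum_{k=1}^{n} k * v^k, v = 1/(1+i)
v = 0.961538
Sum computed term by term:
(Ia)_5 = 13.0065


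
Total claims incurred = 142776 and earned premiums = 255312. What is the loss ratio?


Loss ratio = claims / premiums
= 142776 / 255312
= 0.5592


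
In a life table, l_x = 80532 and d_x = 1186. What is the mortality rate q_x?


q_x = d_x / l_x
= 1186 / 80532
= 0.0147


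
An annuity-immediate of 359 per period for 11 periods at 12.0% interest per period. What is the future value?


FV = PMT * ((1+i)^n - 1) / i
= 359 * ((1.12)^11 - 1) / 0.12
= 359 * (3.47855 - 1) / 0.12
= 7414.9954


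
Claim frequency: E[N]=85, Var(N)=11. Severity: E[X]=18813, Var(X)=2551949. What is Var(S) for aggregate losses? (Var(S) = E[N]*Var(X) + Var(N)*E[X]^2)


Var(S) = E[N]*Var(X) + Var(N)*E[X]^2
= 85*2551949 + 11*18813^2
= 216915665 + 3893218659
= 4.1101e+09


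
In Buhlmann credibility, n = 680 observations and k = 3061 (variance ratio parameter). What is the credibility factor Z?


Z = n / (n + k)
= 680 / (680 + 3061)
= 680 / 3741
= 0.1818


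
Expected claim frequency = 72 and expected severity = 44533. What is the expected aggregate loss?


E[S] = E[N] * E[X]
= 72 * 44533
= 3.2064e+06


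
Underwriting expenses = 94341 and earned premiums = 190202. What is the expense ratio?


Expense ratio = expenses / premiums
= 94341 / 190202
= 0.496


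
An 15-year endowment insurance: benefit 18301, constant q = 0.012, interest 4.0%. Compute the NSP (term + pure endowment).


Term component = 2266.6863
Pure endowment = 15_p_x * v^15 * benefit = 0.834361 * 0.555265 * 18301 = 8478.6928
NSP = 10745.3791


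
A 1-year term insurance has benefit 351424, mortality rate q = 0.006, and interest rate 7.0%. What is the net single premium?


NSP = benefit * q * v
v = 1/(1+i) = 0.934579
NSP = 351424 * 0.006 * 0.934579
= 1970.6019


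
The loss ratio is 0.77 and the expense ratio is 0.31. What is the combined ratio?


Combined ratio = loss ratio + expense ratio
= 0.77 + 0.31
= 1.08


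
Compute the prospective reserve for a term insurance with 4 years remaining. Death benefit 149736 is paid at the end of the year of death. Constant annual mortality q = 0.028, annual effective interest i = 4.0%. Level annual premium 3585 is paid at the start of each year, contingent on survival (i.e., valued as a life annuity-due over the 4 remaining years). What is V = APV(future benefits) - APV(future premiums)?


v = 1/(1+i) = 0.961538
APV(future benefits) per unit = sum_{k=0}^{3} k_p_x * q * v^(k+1) = 0.097583
APV(future benefits) = 149736 * 0.097583 = 14611.6959
Life annuity-due factor ä_{x:4} = sum_{k=0}^{3} k_p_x * v^k = 3.624513
APV(future premiums) = 3585 * 3.624513 = 12993.8804
V = 14611.6959 - 12993.8804
= 1617.8155


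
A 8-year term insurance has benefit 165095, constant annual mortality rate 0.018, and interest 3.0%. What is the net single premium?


NSP = benefit * sum_{k=0}^{n-1} k_p_x * q * v^(k+1)
With constant q=0.018, v=0.970874
Sum = 0.119009
NSP = 165095 * 0.119009
= 19647.7251


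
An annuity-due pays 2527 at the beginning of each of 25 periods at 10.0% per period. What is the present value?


PV_due = PMT * (1-(1+i)^(-n))/i * (1+i)
PV_immediate = 22937.6801
PV_due = 22937.6801 * 1.1
= 25231.4481


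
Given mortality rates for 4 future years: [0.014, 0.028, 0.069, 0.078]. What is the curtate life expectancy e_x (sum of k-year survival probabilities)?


e_x = sum_{k=1}^{n} k_p_x
k_p_x values:
  1_p_x = 0.986
  2_p_x = 0.958392
  3_p_x = 0.892263
  4_p_x = 0.822666
e_x = 3.6593


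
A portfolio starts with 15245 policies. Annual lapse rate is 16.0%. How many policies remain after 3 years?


remaining = initial * (1 - lapse)^years
= 15245 * (1 - 0.16)^3
= 15245 * 0.592704
= 9035.7725


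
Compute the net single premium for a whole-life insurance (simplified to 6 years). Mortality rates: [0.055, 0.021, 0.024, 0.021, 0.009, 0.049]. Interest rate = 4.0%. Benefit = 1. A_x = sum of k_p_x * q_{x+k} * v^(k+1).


v = 0.961538
Year 0: k_p_x=1.0, q=0.055, term=0.052885
Year 1: k_p_x=0.945, q=0.021, term=0.018348
Year 2: k_p_x=0.925155, q=0.024, term=0.019739
Year 3: k_p_x=0.902951, q=0.021, term=0.016209
Year 4: k_p_x=0.883989, q=0.009, term=0.006539
Year 5: k_p_x=0.876033, q=0.049, term=0.033925
A_x = 0.1476


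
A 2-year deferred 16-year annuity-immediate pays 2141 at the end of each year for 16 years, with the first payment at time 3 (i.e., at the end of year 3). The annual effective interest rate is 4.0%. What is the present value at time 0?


PV at time 2 of the 16-year annuity-immediate:
a_n = 2141 * (1-(1+0.04)^(-16))/0.04 = 24947.5649
Discount back 2 years to time 0:
PV = 24947.5649 * (1+0.04)^(-2)
= 24947.5649 * 0.924556
= 23065.4261


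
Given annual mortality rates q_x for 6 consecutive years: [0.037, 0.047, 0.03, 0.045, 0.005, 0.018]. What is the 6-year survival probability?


p_k = 1 - q_k for each year
Survival = product of (1 - q_k)
= 0.963 * 0.953 * 0.97 * 0.955 * 0.995 * 0.982
= 0.8307


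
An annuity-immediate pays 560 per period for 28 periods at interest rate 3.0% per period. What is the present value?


PV = PMT * (1 - (1+i)^(-n)) / i
= 560 * (1 - (1+0.03)^(-28)) / 0.03
= 560 * (1 - 0.437077) / 0.03
= 560 * 18.764108
= 10507.9006


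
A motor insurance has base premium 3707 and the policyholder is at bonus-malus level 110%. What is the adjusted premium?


adjusted = base * BM_level / 100
= 3707 * 110 / 100
= 3707 * 1.1
= 4077.7


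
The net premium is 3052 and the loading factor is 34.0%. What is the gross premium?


Gross = net * (1 + loading)
= 3052 * (1 + 0.34)
= 3052 * 1.34
= 4089.68


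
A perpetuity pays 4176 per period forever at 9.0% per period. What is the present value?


PV = PMT / i
= 4176 / 0.09
= 46400.0


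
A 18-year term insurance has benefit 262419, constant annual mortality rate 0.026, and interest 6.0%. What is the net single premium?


NSP = benefit * sum_{k=0}^{n-1} k_p_x * q * v^(k+1)
With constant q=0.026, v=0.943396
Sum = 0.236404
NSP = 262419 * 0.236404
= 62036.7846


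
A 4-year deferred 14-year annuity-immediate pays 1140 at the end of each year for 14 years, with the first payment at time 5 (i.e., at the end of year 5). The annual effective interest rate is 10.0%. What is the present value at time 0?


PV at time 4 of the 14-year annuity-immediate:
a_n = 1140 * (1-(1+0.1)^(-14))/0.1 = 8398.0237
Discount back 4 years to time 0:
PV = 8398.0237 * (1+0.1)^(-4)
= 8398.0237 * 0.683013
= 5735.9632


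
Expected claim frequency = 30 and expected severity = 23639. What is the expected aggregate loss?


E[S] = E[N] * E[X]
= 30 * 23639
= 709170


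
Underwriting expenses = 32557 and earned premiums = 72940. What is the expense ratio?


Expense ratio = expenses / premiums
= 32557 / 72940
= 0.4464


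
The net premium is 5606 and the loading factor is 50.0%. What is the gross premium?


Gross = net * (1 + loading)
= 5606 * (1 + 0.5)
= 5606 * 1.5
= 8409.0


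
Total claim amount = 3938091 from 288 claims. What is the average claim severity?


severity = total / number
= 3938091 / 288
= 13673.9271


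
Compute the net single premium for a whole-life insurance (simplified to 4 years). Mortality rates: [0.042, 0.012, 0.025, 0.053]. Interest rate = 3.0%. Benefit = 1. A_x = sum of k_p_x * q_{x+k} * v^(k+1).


v = 0.970874
Year 0: k_p_x=1.0, q=0.042, term=0.040777
Year 1: k_p_x=0.958, q=0.012, term=0.010836
Year 2: k_p_x=0.946504, q=0.025, term=0.021655
Year 3: k_p_x=0.922841, q=0.053, term=0.043456
A_x = 0.1167


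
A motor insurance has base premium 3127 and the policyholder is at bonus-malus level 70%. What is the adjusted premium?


adjusted = base * BM_level / 100
= 3127 * 70 / 100
= 3127 * 0.7
= 2188.9


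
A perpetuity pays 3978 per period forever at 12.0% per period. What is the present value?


PV = PMT / i
= 3978 / 0.12
= 33150.0


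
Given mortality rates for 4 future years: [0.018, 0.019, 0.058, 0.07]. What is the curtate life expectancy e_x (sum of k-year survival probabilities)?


e_x = sum_{k=1}^{n} k_p_x
k_p_x values:
  1_p_x = 0.982
  2_p_x = 0.963342
  3_p_x = 0.907468
  4_p_x = 0.843945
e_x = 3.6968


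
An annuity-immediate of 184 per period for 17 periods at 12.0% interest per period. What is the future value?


FV = PMT * ((1+i)^n - 1) / i
= 184 * ((1.12)^17 - 1) / 0.12
= 184 * (6.866041 - 1) / 0.12
= 8994.596


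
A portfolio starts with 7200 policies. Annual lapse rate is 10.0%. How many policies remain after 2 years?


remaining = initial * (1 - lapse)^years
= 7200 * (1 - 0.1)^2
= 7200 * 0.81
= 5832.0


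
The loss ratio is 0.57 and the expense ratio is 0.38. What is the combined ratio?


Combined ratio = loss ratio + expense ratio
= 0.57 + 0.38
= 0.95


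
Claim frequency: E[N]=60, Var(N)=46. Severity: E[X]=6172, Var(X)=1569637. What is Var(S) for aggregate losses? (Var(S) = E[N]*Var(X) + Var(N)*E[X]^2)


Var(S) = E[N]*Var(X) + Var(N)*E[X]^2
= 60*1569637 + 46*6172^2
= 94178220 + 1752304864
= 1.8465e+09


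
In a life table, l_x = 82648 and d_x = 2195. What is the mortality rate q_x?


q_x = d_x / l_x
= 2195 / 82648
= 0.0266


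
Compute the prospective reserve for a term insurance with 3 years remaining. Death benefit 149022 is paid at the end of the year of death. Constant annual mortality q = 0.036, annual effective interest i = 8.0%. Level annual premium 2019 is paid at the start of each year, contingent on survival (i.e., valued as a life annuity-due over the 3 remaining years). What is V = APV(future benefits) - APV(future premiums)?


v = 1/(1+i) = 0.925926
APV(future benefits) per unit = sum_{k=0}^{2} k_p_x * q * v^(k+1) = 0.089644
APV(future benefits) = 149022 * 0.089644 = 13358.899
Life annuity-due factor ä_{x:3} = sum_{k=0}^{2} k_p_x * v^k = 2.689314
APV(future premiums) = 2019 * 2.689314 = 5429.7252
V = 13358.899 - 5429.7252
= 7929.1738


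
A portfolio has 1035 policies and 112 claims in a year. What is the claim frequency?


frequency = claims / policies
= 112 / 1035
= 0.1082


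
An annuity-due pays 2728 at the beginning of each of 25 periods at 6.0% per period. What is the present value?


PV_due = PMT * (1-(1+i)^(-n))/i * (1+i)
PV_immediate = 34872.9956
PV_due = 34872.9956 * 1.06
= 36965.3753


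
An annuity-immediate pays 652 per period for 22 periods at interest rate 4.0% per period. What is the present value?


PV = PMT * (1 - (1+i)^(-n)) / i
= 652 * (1 - (1+0.04)^(-22)) / 0.04
= 652 * (1 - 0.421955) / 0.04
= 652 * 14.451115
= 9422.1272


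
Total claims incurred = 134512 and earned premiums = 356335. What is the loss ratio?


Loss ratio = claims / premiums
= 134512 / 356335
= 0.3775


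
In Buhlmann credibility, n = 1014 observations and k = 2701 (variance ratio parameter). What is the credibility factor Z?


Z = n / (n + k)
= 1014 / (1014 + 2701)
= 1014 / 3715
= 0.2729


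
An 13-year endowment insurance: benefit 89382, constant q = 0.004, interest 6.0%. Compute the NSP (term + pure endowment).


Term component = 3100.237
Pure endowment = 13_p_x * v^13 * benefit = 0.94923 * 0.468839 * 89382 = 39778.2084
NSP = 42878.4454


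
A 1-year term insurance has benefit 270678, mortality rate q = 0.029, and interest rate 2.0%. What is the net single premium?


NSP = benefit * q * v
v = 1/(1+i) = 0.980392
NSP = 270678 * 0.029 * 0.980392
= 7695.7471


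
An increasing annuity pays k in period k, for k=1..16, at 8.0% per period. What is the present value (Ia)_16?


(Ia)_n = sum_{k=1}^{n} k * v^k, v = 1/(1+i)
v = 0.925926
Sum computed term by term:
(Ia)_16 = 61.1154


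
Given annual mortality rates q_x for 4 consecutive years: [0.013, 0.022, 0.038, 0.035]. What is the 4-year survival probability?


p_k = 1 - q_k for each year
Survival = product of (1 - q_k)
= 0.987 * 0.978 * 0.962 * 0.965
= 0.8961


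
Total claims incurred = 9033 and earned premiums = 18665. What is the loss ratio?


Loss ratio = claims / premiums
= 9033 / 18665
= 0.484


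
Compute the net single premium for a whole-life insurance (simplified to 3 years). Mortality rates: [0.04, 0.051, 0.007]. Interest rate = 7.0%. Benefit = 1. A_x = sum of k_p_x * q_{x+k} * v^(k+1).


v = 0.934579
Year 0: k_p_x=1.0, q=0.04, term=0.037383
Year 1: k_p_x=0.96, q=0.051, term=0.042764
Year 2: k_p_x=0.91104, q=0.007, term=0.005206
A_x = 0.0854


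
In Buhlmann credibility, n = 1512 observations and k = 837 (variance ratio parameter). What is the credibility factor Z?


Z = n / (n + k)
= 1512 / (1512 + 837)
= 1512 / 2349
= 0.6437


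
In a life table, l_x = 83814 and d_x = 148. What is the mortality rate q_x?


q_x = d_x / l_x
= 148 / 83814
= 0.0018


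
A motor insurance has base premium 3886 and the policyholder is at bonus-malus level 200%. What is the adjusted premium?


adjusted = base * BM_level / 100
= 3886 * 200 / 100
= 3886 * 2.0
= 7772.0


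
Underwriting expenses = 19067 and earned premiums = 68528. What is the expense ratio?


Expense ratio = expenses / premiums
= 19067 / 68528
= 0.2782


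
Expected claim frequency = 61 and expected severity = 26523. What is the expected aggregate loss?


E[S] = E[N] * E[X]
= 61 * 26523
= 1.6179e+06


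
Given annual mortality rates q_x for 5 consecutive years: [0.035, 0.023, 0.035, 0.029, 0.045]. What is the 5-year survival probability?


p_k = 1 - q_k for each year
Survival = product of (1 - q_k)
= 0.965 * 0.977 * 0.965 * 0.971 * 0.955
= 0.8437


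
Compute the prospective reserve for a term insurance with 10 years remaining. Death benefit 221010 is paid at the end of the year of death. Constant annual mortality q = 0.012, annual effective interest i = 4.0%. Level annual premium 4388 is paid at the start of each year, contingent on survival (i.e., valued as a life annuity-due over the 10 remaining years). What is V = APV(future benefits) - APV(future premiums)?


v = 1/(1+i) = 0.961538
APV(future benefits) per unit = sum_{k=0}^{9} k_p_x * q * v^(k+1) = 0.092599
APV(future benefits) = 221010 * 0.092599 = 20465.3421
Life annuity-due factor ä_{x:10} = sum_{k=0}^{9} k_p_x * v^k = 8.025261
APV(future premiums) = 4388 * 8.025261 = 35214.8462
V = 20465.3421 - 35214.8462
= -14749.5041


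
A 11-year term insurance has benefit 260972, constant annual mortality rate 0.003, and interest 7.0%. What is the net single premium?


NSP = benefit * sum_{k=0}^{n-1} k_p_x * q * v^(k+1)
With constant q=0.003, v=0.934579
Sum = 0.022206
NSP = 260972 * 0.022206
= 5795.2107


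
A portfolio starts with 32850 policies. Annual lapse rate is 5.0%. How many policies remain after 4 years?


remaining = initial * (1 - lapse)^years
= 32850 * (1 - 0.05)^4
= 32850 * 0.814506
= 26756.5303


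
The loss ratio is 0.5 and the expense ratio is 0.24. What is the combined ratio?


Combined ratio = loss ratio + expense ratio
= 0.5 + 0.24
= 0.74


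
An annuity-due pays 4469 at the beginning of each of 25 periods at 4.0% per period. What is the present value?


PV_due = PMT * (1-(1+i)^(-n))/i * (1+i)
PV_immediate = 69815.0753
PV_due = 69815.0753 * 1.04
= 72607.6783


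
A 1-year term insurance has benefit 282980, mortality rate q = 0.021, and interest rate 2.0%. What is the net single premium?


NSP = benefit * q * v
v = 1/(1+i) = 0.980392
NSP = 282980 * 0.021 * 0.980392
= 5826.0588


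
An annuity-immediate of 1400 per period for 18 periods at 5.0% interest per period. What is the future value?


FV = PMT * ((1+i)^n - 1) / i
= 1400 * ((1.05)^18 - 1) / 0.05
= 1400 * (2.406619 - 1) / 0.05
= 39385.3385


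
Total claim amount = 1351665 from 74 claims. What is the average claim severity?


severity = total / number
= 1351665 / 74
= 18265.7432


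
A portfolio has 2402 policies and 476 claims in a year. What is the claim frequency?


frequency = claims / policies
= 476 / 2402
= 0.1982


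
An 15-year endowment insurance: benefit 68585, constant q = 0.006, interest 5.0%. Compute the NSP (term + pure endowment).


Term component = 4118.7935
Pure endowment = 15_p_x * v^15 * benefit = 0.913683 * 0.481017 * 68585 = 30142.9271
NSP = 34261.7206


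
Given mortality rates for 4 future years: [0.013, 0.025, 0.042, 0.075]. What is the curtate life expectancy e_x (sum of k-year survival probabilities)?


e_x = sum_{k=1}^{n} k_p_x
k_p_x values:
  1_p_x = 0.987
  2_p_x = 0.962325
  3_p_x = 0.921907
  4_p_x = 0.852764
e_x = 3.724


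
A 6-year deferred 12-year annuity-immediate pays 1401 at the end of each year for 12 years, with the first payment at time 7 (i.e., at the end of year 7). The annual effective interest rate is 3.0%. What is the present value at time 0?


PV at time 6 of the 12-year annuity-immediate:
a_n = 1401 * (1-(1+0.03)^(-12))/0.03 = 13945.5596
Discount back 6 years to time 0:
PV = 13945.5596 * (1+0.03)^(-6)
= 13945.5596 * 0.837484
= 11679.1866


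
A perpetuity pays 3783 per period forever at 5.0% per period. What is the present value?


PV = PMT / i
= 3783 / 0.05
= 75660.0


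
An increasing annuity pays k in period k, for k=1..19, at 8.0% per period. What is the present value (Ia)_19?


(Ia)_n = sum_{k=1}^{n} k * v^k, v = 1/(1+i)
v = 0.925926
Sum computed term by term:
(Ia)_19 = 74.617


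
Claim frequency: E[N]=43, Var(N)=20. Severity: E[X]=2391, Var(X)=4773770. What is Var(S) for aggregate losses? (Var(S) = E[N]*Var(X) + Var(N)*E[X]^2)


Var(S) = E[N]*Var(X) + Var(N)*E[X]^2
= 43*4773770 + 20*2391^2
= 205272110 + 114337620
= 3.1961e+08


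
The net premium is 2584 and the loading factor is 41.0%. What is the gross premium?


Gross = net * (1 + loading)
= 2584 * (1 + 0.41)
= 2584 * 1.41
= 3643.44


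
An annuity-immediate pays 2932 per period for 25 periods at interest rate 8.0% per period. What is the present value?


PV = PMT * (1 - (1+i)^(-n)) / i
= 2932 * (1 - (1+0.08)^(-25)) / 0.08
= 2932 * (1 - 0.146018) / 0.08
= 2932 * 10.674776
= 31298.4438


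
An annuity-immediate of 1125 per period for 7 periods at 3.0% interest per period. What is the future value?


FV = PMT * ((1+i)^n - 1) / i
= 1125 * ((1.03)^7 - 1) / 0.03
= 1125 * (1.229874 - 1) / 0.03
= 8620.27


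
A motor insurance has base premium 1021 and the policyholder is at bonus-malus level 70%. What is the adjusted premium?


adjusted = base * BM_level / 100
= 1021 * 70 / 100
= 1021 * 0.7
= 714.7


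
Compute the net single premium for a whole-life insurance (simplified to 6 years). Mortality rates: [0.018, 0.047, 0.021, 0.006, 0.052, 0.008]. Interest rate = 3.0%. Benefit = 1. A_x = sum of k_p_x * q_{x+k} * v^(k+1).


v = 0.970874
Year 0: k_p_x=1.0, q=0.018, term=0.017476
Year 1: k_p_x=0.982, q=0.047, term=0.043505
Year 2: k_p_x=0.935846, q=0.021, term=0.017985
Year 3: k_p_x=0.916193, q=0.006, term=0.004884
Year 4: k_p_x=0.910696, q=0.052, term=0.04085
Year 5: k_p_x=0.86334, q=0.008, term=0.005784
A_x = 0.1305


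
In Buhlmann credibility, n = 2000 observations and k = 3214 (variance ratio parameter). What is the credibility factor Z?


Z = n / (n + k)
= 2000 / (2000 + 3214)
= 2000 / 5214
= 0.3836


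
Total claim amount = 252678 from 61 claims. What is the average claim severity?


severity = total / number
= 252678 / 61
= 4142.2623


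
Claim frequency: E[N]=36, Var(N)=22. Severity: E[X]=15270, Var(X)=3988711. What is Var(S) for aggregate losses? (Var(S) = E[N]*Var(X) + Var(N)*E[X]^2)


Var(S) = E[N]*Var(X) + Var(N)*E[X]^2
= 36*3988711 + 22*15270^2
= 143593596 + 5129803800
= 5.2734e+09


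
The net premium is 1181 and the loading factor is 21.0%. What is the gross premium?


Gross = net * (1 + loading)
= 1181 * (1 + 0.21)
= 1181 * 1.21
= 1429.01


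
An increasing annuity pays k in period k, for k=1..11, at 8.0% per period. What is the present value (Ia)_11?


(Ia)_n = sum_{k=1}^{n} k * v^k, v = 1/(1+i)
v = 0.925926
Sum computed term by term:
(Ia)_11 = 37.4046


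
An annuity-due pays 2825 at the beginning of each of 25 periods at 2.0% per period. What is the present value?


PV_due = PMT * (1-(1+i)^(-n))/i * (1+i)
PV_immediate = 55153.7645
PV_due = 55153.7645 * 1.02
= 56256.8398


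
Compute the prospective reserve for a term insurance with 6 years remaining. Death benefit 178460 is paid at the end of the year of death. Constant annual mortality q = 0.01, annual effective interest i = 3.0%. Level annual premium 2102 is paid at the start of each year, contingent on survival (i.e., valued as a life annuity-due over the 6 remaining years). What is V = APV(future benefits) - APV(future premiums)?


v = 1/(1+i) = 0.970874
APV(future benefits) per unit = sum_{k=0}^{5} k_p_x * q * v^(k+1) = 0.052881
APV(future benefits) = 178460 * 0.052881 = 9437.1967
Life annuity-due factor ä_{x:6} = sum_{k=0}^{5} k_p_x * v^k = 5.446774
APV(future premiums) = 2102 * 5.446774 = 11449.1186
V = 9437.1967 - 11449.1186
= -2011.9219


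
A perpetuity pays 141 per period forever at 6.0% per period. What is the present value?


PV = PMT / i
= 141 / 0.06
= 2350.0


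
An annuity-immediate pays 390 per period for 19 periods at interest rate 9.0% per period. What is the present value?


PV = PMT * (1 - (1+i)^(-n)) / i
= 390 * (1 - (1+0.09)^(-19)) / 0.09
= 390 * (1 - 0.19449) / 0.09
= 390 * 8.950115
= 3490.5448


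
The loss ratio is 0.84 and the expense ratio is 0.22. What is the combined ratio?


Combined ratio = loss ratio + expense ratio
= 0.84 + 0.22
= 1.06


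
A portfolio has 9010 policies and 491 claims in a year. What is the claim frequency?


frequency = claims / policies
= 491 / 9010
= 0.0545


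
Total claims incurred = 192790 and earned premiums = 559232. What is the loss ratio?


Loss ratio = claims / premiums
= 192790 / 559232
= 0.3447


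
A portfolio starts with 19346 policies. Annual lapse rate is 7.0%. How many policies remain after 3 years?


remaining = initial * (1 - lapse)^years
= 19346 * (1 - 0.07)^3
= 19346 * 0.804357
= 15561.0905


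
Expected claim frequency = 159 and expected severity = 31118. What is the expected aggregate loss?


E[S] = E[N] * E[X]
= 159 * 31118
= 4.9478e+06


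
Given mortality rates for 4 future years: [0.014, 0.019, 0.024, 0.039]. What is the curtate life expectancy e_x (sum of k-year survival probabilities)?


e_x = sum_{k=1}^{n} k_p_x
k_p_x values:
  1_p_x = 0.986
  2_p_x = 0.967266
  3_p_x = 0.944052
  4_p_x = 0.907234
e_x = 3.8046


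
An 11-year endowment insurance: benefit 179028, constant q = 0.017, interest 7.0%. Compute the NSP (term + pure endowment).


Term component = 21219.3351
Pure endowment = 11_p_x * v^11 * benefit = 0.828111 * 0.475093 * 179028 = 70434.9323
NSP = 91654.2674


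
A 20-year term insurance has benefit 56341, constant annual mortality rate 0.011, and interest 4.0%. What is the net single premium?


NSP = benefit * sum_{k=0}^{n-1} k_p_x * q * v^(k+1)
With constant q=0.011, v=0.961538
Sum = 0.136785
NSP = 56341 * 0.136785
= 7706.6289


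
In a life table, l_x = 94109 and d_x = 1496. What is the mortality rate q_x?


q_x = d_x / l_x
= 1496 / 94109
= 0.0159


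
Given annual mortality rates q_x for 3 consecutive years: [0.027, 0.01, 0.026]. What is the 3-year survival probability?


p_k = 1 - q_k for each year
Survival = product of (1 - q_k)
= 0.973 * 0.99 * 0.974
= 0.9382


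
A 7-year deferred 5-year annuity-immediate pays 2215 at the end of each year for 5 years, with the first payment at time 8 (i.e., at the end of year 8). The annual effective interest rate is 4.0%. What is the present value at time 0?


PV at time 7 of the 5-year annuity-immediate:
a_n = 2215 * (1-(1+0.04)^(-5))/0.04 = 9860.7865
Discount back 7 years to time 0:
PV = 9860.7865 * (1+0.04)^(-7)
= 9860.7865 * 0.759918
= 7493.3873


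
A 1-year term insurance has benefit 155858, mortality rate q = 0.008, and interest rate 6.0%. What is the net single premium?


NSP = benefit * q * v
v = 1/(1+i) = 0.943396
NSP = 155858 * 0.008 * 0.943396
= 1176.2868


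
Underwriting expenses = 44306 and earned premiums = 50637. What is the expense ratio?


Expense ratio = expenses / premiums
= 44306 / 50637
= 0.875


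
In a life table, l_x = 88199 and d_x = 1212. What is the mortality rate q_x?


q_x = d_x / l_x
= 1212 / 88199
= 0.0137


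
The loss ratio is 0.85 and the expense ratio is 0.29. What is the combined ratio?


Combined ratio = loss ratio + expense ratio
= 0.85 + 0.29
= 1.14


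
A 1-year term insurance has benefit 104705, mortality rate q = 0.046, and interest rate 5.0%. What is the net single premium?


NSP = benefit * q * v
v = 1/(1+i) = 0.952381
NSP = 104705 * 0.046 * 0.952381
= 4587.0762


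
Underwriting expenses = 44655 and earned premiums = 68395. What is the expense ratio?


Expense ratio = expenses / premiums
= 44655 / 68395
= 0.6529


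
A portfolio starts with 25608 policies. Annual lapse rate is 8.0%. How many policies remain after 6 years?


remaining = initial * (1 - lapse)^years
= 25608 * (1 - 0.08)^6
= 25608 * 0.606355
= 15527.5389


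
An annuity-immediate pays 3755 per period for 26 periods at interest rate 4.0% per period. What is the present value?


PV = PMT * (1 - (1+i)^(-n)) / i
= 3755 * (1 - (1+0.04)^(-26)) / 0.04
= 3755 * (1 - 0.360689) / 0.04
= 3755 * 15.982769
= 60015.2983


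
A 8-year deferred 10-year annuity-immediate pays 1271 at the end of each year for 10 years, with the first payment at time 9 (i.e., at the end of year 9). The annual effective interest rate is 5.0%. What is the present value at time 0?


PV at time 8 of the 10-year annuity-immediate:
a_n = 1271 * (1-(1+0.05)^(-10))/0.05 = 9814.3251
Discount back 8 years to time 0:
PV = 9814.3251 * (1+0.05)^(-8)
= 9814.3251 * 0.676839
= 6642.7215
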